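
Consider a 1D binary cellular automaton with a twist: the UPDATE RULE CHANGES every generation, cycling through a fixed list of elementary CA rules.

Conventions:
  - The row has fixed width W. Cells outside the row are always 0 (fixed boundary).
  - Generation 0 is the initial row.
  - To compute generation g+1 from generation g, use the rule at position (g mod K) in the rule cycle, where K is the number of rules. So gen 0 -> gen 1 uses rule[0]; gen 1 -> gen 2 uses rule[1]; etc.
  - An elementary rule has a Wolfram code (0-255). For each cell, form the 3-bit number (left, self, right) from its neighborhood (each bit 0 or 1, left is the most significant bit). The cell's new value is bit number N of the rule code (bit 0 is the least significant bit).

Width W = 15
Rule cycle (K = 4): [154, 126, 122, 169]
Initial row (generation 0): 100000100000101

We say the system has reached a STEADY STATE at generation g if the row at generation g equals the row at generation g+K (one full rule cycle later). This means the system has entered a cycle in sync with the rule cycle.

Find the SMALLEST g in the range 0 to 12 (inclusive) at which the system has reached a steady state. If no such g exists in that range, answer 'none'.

Answer: none

Derivation:
Gen 0: 100000100000101
Gen 1 (rule 154): 010001010001000
Gen 2 (rule 126): 111011111011100
Gen 3 (rule 122): 101110001110110
Gen 4 (rule 169): 011100101101100
Gen 5 (rule 154): 111011001001010
Gen 6 (rule 126): 101111111111111
Gen 7 (rule 122): 011000000000001
Gen 8 (rule 169): 010011111111100
Gen 9 (rule 154): 101111111111010
Gen 10 (rule 126): 111000000001111
Gen 11 (rule 122): 101100000011001
Gen 12 (rule 169): 011001111010000
Gen 13 (rule 154): 110111110001000
Gen 14 (rule 126): 111100011011100
Gen 15 (rule 122): 100110111110110
Gen 16 (rule 169): 000101111101100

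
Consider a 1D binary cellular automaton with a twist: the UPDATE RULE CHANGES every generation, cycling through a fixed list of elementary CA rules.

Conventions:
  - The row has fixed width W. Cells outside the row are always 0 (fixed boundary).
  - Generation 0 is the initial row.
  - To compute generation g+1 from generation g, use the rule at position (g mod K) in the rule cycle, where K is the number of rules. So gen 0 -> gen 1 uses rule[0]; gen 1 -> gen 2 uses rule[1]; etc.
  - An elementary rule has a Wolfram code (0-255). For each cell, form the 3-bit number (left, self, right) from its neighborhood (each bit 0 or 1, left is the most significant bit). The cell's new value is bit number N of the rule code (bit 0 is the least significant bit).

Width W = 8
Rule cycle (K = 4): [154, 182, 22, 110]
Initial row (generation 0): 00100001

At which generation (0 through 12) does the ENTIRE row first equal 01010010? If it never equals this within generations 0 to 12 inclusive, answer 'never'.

Answer: 1

Derivation:
Gen 0: 00100001
Gen 1 (rule 154): 01010010
Gen 2 (rule 182): 11111111
Gen 3 (rule 22): 00000000
Gen 4 (rule 110): 00000000
Gen 5 (rule 154): 00000000
Gen 6 (rule 182): 00000000
Gen 7 (rule 22): 00000000
Gen 8 (rule 110): 00000000
Gen 9 (rule 154): 00000000
Gen 10 (rule 182): 00000000
Gen 11 (rule 22): 00000000
Gen 12 (rule 110): 00000000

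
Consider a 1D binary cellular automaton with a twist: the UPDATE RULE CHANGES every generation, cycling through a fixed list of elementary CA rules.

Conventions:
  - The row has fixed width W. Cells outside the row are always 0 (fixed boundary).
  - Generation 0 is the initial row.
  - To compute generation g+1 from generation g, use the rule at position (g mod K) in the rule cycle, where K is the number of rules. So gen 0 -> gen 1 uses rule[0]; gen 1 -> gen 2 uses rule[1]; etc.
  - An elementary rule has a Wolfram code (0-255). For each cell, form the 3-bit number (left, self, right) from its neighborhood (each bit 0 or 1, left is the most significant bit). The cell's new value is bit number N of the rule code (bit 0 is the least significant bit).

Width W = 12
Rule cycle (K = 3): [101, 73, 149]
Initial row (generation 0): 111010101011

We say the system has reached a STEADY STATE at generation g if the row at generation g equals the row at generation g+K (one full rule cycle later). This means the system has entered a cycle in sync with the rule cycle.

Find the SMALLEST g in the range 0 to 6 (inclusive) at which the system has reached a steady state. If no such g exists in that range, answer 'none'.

Answer: none

Derivation:
Gen 0: 111010101011
Gen 1 (rule 101): 001111111101
Gen 2 (rule 73): 101000000100
Gen 3 (rule 149): 101111110111
Gen 4 (rule 101): 110000011001
Gen 5 (rule 73): 110111011000
Gen 6 (rule 149): 000010000111
Gen 7 (rule 101): 111010110001
Gen 8 (rule 73): 101000110100
Gen 9 (rule 149): 101110000111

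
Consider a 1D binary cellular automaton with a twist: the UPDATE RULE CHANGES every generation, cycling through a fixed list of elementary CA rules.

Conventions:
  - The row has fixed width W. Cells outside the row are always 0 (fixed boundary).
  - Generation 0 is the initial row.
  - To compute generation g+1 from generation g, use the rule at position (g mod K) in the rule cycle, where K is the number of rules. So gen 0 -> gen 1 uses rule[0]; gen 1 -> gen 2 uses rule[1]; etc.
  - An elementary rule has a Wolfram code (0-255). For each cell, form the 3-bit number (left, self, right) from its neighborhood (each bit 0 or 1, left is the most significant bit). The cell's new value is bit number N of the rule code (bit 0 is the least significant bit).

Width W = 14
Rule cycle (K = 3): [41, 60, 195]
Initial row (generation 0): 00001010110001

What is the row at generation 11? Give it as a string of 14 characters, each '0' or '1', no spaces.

Answer: 11101011000001

Derivation:
Gen 0: 00001010110001
Gen 1 (rule 41): 11100101100100
Gen 2 (rule 60): 10010111010110
Gen 3 (rule 195): 00100011000010
Gen 4 (rule 41): 10001010011000
Gen 5 (rule 60): 11001111010100
Gen 6 (rule 195): 01010111000001
Gen 7 (rule 41): 00101100011100
Gen 8 (rule 60): 00111010010010
Gen 9 (rule 195): 11011000100100
Gen 10 (rule 41): 10110010000001
Gen 11 (rule 60): 11101011000001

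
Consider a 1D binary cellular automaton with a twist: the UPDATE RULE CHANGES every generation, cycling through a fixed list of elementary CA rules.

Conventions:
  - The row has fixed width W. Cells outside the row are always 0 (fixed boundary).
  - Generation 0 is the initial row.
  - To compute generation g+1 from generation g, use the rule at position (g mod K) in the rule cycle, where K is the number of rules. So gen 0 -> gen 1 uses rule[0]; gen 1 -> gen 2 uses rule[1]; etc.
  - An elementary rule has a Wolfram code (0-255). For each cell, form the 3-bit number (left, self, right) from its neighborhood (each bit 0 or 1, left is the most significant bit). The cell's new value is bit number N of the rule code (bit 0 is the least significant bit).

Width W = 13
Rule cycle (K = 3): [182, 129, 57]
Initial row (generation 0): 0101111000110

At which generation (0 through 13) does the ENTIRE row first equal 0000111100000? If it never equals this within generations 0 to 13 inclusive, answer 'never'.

Gen 0: 0101111000110
Gen 1 (rule 182): 1110110101001
Gen 2 (rule 129): 0100000000000
Gen 3 (rule 57): 0011111111111
Gen 4 (rule 182): 0101111111110
Gen 5 (rule 129): 0000111111100
Gen 6 (rule 57): 1110100000011
Gen 7 (rule 182): 0101110000100
Gen 8 (rule 129): 0000100110001
Gen 9 (rule 57): 1110010101100
Gen 10 (rule 182): 0101111110010
Gen 11 (rule 129): 0000111100000
Gen 12 (rule 57): 1110100011111
Gen 13 (rule 182): 0101110101110

Answer: 11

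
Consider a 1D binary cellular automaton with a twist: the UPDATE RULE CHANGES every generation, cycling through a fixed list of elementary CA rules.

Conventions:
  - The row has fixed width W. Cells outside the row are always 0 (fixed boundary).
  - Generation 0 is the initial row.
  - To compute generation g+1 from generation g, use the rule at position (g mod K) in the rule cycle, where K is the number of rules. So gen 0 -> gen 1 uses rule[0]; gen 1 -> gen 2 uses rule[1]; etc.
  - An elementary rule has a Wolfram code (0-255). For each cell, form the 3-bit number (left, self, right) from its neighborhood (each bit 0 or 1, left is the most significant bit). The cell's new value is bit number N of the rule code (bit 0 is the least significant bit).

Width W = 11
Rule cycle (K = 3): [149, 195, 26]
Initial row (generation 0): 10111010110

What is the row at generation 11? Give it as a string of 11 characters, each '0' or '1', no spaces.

Gen 0: 10111010110
Gen 1 (rule 149): 10010010001
Gen 2 (rule 195): 00100100110
Gen 3 (rule 26): 01011011101
Gen 4 (rule 149): 01000001001
Gen 5 (rule 195): 10011110010
Gen 6 (rule 26): 01110001101
Gen 7 (rule 149): 00101100001
Gen 8 (rule 195): 11000101110
Gen 9 (rule 26): 10101001001
Gen 10 (rule 149): 10101101101
Gen 11 (rule 195): 00000100100

Answer: 00000100100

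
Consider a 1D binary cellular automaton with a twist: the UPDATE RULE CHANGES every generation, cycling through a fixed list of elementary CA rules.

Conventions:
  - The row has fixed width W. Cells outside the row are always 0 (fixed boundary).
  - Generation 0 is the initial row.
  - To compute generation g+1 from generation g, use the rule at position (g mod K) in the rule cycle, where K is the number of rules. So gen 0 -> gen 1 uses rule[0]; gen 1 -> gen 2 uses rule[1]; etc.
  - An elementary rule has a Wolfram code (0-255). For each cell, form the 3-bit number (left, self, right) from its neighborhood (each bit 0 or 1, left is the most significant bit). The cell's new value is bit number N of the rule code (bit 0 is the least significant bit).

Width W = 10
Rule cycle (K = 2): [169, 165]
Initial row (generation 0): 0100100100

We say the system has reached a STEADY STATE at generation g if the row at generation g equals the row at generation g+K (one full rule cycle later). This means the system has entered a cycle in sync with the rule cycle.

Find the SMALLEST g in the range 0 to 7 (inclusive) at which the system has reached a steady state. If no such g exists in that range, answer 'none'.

Gen 0: 0100100100
Gen 1 (rule 169): 0000000001
Gen 2 (rule 165): 1111111101
Gen 3 (rule 169): 1111111010
Gen 4 (rule 165): 0111110110
Gen 5 (rule 169): 0111101100
Gen 6 (rule 165): 0011010001
Gen 7 (rule 169): 1010100100
Gen 8 (rule 165): 1111100101
Gen 9 (rule 169): 1111000010

Answer: none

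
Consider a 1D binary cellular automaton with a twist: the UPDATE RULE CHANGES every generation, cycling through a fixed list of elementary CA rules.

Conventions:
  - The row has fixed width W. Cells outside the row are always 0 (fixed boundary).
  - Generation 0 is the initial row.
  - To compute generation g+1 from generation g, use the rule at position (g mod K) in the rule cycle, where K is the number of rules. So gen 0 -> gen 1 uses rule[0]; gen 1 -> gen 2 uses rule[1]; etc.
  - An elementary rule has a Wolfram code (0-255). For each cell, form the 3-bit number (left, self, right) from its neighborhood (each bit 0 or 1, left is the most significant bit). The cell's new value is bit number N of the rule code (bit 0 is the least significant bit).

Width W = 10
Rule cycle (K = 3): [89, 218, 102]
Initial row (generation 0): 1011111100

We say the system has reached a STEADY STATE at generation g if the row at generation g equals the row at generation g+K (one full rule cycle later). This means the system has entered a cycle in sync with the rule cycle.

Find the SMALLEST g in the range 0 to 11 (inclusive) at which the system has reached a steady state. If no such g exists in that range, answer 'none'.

Answer: 11

Derivation:
Gen 0: 1011111100
Gen 1 (rule 89): 0010000111
Gen 2 (rule 218): 0101001111
Gen 3 (rule 102): 1111010001
Gen 4 (rule 89): 1001001100
Gen 5 (rule 218): 0110111110
Gen 6 (rule 102): 1011000010
Gen 7 (rule 89): 0011111001
Gen 8 (rule 218): 0111111110
Gen 9 (rule 102): 1000000010
Gen 10 (rule 89): 0111111001
Gen 11 (rule 218): 1111111110
Gen 12 (rule 102): 0000000010
Gen 13 (rule 89): 1111111001
Gen 14 (rule 218): 1111111110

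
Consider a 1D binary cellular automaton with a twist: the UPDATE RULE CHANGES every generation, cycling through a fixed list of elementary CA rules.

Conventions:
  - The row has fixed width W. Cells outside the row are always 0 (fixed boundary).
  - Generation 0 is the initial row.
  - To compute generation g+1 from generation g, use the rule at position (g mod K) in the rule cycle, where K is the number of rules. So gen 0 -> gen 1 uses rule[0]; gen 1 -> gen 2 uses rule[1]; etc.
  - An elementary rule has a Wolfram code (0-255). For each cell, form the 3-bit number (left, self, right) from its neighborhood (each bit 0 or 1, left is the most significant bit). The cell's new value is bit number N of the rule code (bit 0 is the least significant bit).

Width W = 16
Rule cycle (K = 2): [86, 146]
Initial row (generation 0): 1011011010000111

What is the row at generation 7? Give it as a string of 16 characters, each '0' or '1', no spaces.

Gen 0: 1011011010000111
Gen 1 (rule 86): 1001001011001001
Gen 2 (rule 146): 0110110000110110
Gen 3 (rule 86): 1010011001010011
Gen 4 (rule 146): 0001100110001100
Gen 5 (rule 86): 0010111011010110
Gen 6 (rule 146): 0100010000000001
Gen 7 (rule 86): 1110111000000011

Answer: 1110111000000011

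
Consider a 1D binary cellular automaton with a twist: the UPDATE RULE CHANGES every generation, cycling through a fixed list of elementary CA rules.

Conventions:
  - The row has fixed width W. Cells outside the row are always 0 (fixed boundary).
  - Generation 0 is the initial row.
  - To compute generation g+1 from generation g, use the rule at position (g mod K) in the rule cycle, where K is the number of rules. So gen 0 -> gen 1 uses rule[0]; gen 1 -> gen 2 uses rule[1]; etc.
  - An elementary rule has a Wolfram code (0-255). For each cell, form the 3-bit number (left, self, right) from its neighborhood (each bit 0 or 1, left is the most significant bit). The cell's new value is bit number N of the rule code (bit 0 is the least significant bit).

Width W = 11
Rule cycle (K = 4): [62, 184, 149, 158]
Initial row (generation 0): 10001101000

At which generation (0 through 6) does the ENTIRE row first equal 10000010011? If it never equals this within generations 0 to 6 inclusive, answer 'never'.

Gen 0: 10001101000
Gen 1 (rule 62): 11011011100
Gen 2 (rule 184): 10110111010
Gen 3 (rule 149): 10000010011
Gen 4 (rule 158): 11000111110
Gen 5 (rule 62): 10101100001
Gen 6 (rule 184): 01011010000

Answer: 3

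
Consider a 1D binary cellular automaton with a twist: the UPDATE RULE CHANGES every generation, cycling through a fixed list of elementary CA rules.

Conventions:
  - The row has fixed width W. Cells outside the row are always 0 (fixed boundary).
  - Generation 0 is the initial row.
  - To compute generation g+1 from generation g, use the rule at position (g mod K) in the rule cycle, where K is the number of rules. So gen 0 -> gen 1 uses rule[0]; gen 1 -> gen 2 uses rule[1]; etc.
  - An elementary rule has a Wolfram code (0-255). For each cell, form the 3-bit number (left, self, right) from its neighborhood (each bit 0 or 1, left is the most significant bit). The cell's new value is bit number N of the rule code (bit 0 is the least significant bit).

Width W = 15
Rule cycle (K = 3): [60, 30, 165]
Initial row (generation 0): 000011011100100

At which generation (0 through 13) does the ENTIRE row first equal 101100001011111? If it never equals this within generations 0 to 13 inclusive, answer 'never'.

Gen 0: 000011011100100
Gen 1 (rule 60): 000010110010110
Gen 2 (rule 30): 000110101110101
Gen 3 (rule 165): 110001110101111
Gen 4 (rule 60): 101001001111000
Gen 5 (rule 30): 101111111000100
Gen 6 (rule 165): 110111110010101
Gen 7 (rule 60): 101100001011111
Gen 8 (rule 30): 101010011010000
Gen 9 (rule 165): 111110000110111
Gen 10 (rule 60): 100001000101100
Gen 11 (rule 30): 110011101101010
Gen 12 (rule 165): 000001010011110
Gen 13 (rule 60): 000001111010001

Answer: 7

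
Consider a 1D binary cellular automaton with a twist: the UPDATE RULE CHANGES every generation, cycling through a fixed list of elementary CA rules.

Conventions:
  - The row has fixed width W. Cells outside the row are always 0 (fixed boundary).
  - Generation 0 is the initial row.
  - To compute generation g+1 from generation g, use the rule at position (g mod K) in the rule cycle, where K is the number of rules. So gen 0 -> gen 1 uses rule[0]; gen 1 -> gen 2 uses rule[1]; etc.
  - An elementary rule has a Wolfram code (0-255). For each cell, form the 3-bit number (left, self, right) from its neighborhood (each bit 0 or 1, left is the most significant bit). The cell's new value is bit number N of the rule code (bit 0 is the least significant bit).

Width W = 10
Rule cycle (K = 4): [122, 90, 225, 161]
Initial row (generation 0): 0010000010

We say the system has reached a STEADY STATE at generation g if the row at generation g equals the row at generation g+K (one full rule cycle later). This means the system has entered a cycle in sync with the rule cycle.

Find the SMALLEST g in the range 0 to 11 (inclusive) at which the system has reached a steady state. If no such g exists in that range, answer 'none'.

Gen 0: 0010000010
Gen 1 (rule 122): 0101000101
Gen 2 (rule 90): 1000101000
Gen 3 (rule 225): 0010010011
Gen 4 (rule 161): 1000000000
Gen 5 (rule 122): 0100000000
Gen 6 (rule 90): 1010000000
Gen 7 (rule 225): 0100111111
Gen 8 (rule 161): 0000011110
Gen 9 (rule 122): 0000110011
Gen 10 (rule 90): 0001111111
Gen 11 (rule 225): 1100111111
Gen 12 (rule 161): 0000011110
Gen 13 (rule 122): 0000110011
Gen 14 (rule 90): 0001111111
Gen 15 (rule 225): 1100111111

Answer: 8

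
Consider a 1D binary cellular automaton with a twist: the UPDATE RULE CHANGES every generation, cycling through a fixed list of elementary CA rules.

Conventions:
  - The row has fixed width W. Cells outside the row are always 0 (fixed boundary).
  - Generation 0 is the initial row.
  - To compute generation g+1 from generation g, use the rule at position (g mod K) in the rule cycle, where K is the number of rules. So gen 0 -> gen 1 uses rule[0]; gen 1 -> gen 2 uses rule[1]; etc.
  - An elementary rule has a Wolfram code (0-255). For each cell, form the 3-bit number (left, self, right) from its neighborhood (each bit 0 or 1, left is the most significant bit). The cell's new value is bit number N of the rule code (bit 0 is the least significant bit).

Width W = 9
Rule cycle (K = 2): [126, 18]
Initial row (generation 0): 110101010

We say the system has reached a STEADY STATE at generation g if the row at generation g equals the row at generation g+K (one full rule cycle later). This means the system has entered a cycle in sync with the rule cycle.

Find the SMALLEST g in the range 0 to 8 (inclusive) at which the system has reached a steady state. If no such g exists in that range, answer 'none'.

Gen 0: 110101010
Gen 1 (rule 126): 111111111
Gen 2 (rule 18): 000000000
Gen 3 (rule 126): 000000000
Gen 4 (rule 18): 000000000
Gen 5 (rule 126): 000000000
Gen 6 (rule 18): 000000000
Gen 7 (rule 126): 000000000
Gen 8 (rule 18): 000000000
Gen 9 (rule 126): 000000000
Gen 10 (rule 18): 000000000

Answer: 2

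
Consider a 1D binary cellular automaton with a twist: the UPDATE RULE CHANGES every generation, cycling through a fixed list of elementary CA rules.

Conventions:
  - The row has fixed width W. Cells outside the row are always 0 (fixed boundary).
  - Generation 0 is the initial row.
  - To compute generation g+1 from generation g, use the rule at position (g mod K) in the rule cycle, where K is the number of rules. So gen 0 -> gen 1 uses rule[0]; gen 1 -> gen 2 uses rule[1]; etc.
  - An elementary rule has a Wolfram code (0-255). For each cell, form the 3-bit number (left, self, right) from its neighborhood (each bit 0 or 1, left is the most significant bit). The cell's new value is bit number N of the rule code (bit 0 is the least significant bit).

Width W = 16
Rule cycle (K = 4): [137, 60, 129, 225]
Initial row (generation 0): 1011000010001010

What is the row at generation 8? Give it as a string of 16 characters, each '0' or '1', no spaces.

Gen 0: 1011000010001010
Gen 1 (rule 137): 0010011000100000
Gen 2 (rule 60): 0011010100110000
Gen 3 (rule 129): 1000000000000111
Gen 4 (rule 225): 0011111111110011
Gen 5 (rule 137): 1011111111100010
Gen 6 (rule 60): 1110000000010011
Gen 7 (rule 129): 0100111111000000
Gen 8 (rule 225): 0000011111011111

Answer: 0000011111011111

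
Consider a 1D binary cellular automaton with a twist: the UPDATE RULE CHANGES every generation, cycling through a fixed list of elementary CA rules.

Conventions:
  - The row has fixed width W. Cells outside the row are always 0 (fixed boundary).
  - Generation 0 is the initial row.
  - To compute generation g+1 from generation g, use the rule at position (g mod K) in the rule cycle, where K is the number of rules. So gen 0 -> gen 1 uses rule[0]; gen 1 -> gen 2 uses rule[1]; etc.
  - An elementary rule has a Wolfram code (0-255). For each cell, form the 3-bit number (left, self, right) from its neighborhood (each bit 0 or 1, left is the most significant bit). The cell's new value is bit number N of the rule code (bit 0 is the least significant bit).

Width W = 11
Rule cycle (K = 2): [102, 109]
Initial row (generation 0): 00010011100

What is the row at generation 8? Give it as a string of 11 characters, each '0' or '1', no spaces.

Answer: 11111110101

Derivation:
Gen 0: 00010011100
Gen 1 (rule 102): 00110100100
Gen 2 (rule 109): 10111100101
Gen 3 (rule 102): 11000101111
Gen 4 (rule 109): 11010111001
Gen 5 (rule 102): 01111001011
Gen 6 (rule 109): 01001001111
Gen 7 (rule 102): 11011010001
Gen 8 (rule 109): 11111110101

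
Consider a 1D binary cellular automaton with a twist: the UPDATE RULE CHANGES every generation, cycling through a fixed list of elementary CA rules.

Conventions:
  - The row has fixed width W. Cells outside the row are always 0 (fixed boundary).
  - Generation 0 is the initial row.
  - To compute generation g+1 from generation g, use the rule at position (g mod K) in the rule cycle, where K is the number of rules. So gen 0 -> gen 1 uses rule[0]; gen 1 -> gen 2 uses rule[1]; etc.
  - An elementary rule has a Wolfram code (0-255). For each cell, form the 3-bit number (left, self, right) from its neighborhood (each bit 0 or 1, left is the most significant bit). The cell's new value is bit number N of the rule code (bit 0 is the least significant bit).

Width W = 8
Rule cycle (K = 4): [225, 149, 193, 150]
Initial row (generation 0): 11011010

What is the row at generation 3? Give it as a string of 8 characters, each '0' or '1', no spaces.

Gen 0: 11011010
Gen 1 (rule 225): 01101100
Gen 2 (rule 149): 00000011
Gen 3 (rule 193): 11111001

Answer: 11111001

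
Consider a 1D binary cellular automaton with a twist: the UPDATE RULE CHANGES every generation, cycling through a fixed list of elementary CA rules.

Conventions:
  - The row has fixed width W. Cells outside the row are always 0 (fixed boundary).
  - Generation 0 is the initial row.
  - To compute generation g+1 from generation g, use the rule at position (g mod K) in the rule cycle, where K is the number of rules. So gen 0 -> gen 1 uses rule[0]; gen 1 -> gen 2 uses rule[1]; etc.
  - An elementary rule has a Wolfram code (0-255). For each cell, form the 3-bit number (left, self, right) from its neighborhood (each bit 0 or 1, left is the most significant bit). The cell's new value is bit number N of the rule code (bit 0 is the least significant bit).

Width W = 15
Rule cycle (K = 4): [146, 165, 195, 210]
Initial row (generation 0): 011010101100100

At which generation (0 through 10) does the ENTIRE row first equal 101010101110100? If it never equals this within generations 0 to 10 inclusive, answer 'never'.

Answer: never

Derivation:
Gen 0: 011010101100100
Gen 1 (rule 146): 100000000011010
Gen 2 (rule 165): 101111111000110
Gen 3 (rule 195): 000111111011010
Gen 4 (rule 210): 001011111001001
Gen 5 (rule 146): 010001110110110
Gen 6 (rule 165): 010100101001000
Gen 7 (rule 195): 100001000010011
Gen 8 (rule 210): 010010100101101
Gen 9 (rule 146): 101100011000000
Gen 10 (rule 165): 110001000011111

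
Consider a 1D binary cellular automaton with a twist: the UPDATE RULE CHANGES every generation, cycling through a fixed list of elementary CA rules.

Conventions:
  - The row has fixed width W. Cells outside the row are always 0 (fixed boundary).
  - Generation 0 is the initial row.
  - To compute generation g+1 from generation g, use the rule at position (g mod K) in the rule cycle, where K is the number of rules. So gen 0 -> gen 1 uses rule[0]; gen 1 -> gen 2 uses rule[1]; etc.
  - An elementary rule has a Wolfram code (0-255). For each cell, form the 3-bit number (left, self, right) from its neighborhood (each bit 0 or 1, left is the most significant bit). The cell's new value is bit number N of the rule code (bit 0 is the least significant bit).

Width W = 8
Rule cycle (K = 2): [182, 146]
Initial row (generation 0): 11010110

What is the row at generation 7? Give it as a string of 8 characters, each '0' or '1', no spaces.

Gen 0: 11010110
Gen 1 (rule 182): 00111001
Gen 2 (rule 146): 01010110
Gen 3 (rule 182): 11111001
Gen 4 (rule 146): 01110110
Gen 5 (rule 182): 10101001
Gen 6 (rule 146): 00000110
Gen 7 (rule 182): 00001001

Answer: 00001001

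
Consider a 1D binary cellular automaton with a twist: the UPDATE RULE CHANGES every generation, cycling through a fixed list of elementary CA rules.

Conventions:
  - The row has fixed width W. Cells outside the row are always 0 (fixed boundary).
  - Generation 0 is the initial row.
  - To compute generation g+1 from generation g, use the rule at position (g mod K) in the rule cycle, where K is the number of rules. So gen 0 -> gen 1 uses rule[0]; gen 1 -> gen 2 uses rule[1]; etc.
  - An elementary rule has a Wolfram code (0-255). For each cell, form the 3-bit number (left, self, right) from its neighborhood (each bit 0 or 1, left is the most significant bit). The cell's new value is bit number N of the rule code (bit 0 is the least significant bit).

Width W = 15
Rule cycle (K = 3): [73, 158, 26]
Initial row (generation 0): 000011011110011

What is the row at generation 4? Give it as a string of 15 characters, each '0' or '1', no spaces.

Gen 0: 000011011110011
Gen 1 (rule 73): 111011010010011
Gen 2 (rule 158): 110010011111110
Gen 3 (rule 26): 101101110000001
Gen 4 (rule 73): 001101010111100

Answer: 001101010111100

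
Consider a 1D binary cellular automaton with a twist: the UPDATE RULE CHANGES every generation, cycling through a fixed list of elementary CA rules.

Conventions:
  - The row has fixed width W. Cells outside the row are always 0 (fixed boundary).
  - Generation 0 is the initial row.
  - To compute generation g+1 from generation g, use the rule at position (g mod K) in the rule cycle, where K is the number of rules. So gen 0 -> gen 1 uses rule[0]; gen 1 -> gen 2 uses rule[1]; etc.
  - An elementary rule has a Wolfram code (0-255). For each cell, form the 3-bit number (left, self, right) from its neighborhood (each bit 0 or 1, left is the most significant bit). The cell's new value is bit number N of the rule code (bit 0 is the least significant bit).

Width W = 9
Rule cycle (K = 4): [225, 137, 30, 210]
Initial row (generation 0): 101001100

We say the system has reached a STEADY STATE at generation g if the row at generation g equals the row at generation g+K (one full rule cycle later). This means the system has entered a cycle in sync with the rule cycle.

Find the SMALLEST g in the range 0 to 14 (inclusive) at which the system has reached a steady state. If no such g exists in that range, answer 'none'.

Gen 0: 101001100
Gen 1 (rule 225): 010000101
Gen 2 (rule 137): 000110000
Gen 3 (rule 30): 001101000
Gen 4 (rule 210): 010100100
Gen 5 (rule 225): 001000001
Gen 6 (rule 137): 100011100
Gen 7 (rule 30): 110110010
Gen 8 (rule 210): 010011101
Gen 9 (rule 225): 000001110
Gen 10 (rule 137): 111101100
Gen 11 (rule 30): 100001010
Gen 12 (rule 210): 010010001
Gen 13 (rule 225): 000000100
Gen 14 (rule 137): 111110001
Gen 15 (rule 30): 100001011
Gen 16 (rule 210): 010010001
Gen 17 (rule 225): 000000100
Gen 18 (rule 137): 111110001

Answer: 12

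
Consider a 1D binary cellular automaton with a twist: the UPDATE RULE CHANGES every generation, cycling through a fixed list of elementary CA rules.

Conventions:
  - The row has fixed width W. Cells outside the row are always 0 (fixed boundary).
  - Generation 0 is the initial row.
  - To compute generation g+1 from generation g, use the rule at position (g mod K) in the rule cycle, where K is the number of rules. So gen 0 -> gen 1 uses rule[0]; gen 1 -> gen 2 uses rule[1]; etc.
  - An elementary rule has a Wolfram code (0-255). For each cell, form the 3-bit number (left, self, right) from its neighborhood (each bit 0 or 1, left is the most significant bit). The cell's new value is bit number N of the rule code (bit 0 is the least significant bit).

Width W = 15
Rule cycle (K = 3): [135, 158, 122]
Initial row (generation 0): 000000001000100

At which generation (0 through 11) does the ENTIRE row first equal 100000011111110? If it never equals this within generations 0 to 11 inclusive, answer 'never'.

Answer: 3

Derivation:
Gen 0: 000000001000100
Gen 1 (rule 135): 111111111011101
Gen 2 (rule 158): 111111110011001
Gen 3 (rule 122): 100000011111110
Gen 4 (rule 135): 101111101111100
Gen 5 (rule 158): 101111001111010
Gen 6 (rule 122): 011001111001101
Gen 7 (rule 135): 100010110010001
Gen 8 (rule 158): 110110101111011
Gen 9 (rule 122): 111111011001111
Gen 10 (rule 135): 011110000010110
Gen 11 (rule 158): 111101000110101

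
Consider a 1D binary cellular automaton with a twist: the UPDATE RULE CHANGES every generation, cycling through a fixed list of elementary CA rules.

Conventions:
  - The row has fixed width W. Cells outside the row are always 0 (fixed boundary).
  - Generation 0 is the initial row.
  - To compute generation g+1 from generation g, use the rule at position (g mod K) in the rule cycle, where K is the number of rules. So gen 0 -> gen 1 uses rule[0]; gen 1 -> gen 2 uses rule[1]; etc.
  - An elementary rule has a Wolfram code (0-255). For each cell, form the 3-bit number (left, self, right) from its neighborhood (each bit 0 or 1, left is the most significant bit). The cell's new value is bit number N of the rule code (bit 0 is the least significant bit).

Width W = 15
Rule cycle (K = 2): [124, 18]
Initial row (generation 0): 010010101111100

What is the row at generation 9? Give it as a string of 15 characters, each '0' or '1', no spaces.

Gen 0: 010010101111100
Gen 1 (rule 124): 011011111000110
Gen 2 (rule 18): 100000000101001
Gen 3 (rule 124): 110000000111101
Gen 4 (rule 18): 001000001000000
Gen 5 (rule 124): 001100001100000
Gen 6 (rule 18): 010010010010000
Gen 7 (rule 124): 011011011011000
Gen 8 (rule 18): 100000000000100
Gen 9 (rule 124): 110000000000110

Answer: 110000000000110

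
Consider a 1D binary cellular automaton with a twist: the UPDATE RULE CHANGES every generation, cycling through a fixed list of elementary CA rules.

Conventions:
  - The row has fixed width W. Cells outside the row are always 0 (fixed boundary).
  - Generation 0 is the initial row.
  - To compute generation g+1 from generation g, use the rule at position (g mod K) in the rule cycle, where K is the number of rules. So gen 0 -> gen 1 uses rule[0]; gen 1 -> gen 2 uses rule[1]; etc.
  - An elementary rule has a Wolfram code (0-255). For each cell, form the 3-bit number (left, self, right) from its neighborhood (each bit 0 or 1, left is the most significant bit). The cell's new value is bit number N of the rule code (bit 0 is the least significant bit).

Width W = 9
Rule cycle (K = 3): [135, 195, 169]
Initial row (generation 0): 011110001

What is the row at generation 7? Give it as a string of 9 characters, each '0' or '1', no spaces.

Gen 0: 011110001
Gen 1 (rule 135): 101100111
Gen 2 (rule 195): 000101011
Gen 3 (rule 169): 110010110
Gen 4 (rule 135): 000110000
Gen 5 (rule 195): 111010111
Gen 6 (rule 169): 110101110
Gen 7 (rule 135): 000100100

Answer: 000100100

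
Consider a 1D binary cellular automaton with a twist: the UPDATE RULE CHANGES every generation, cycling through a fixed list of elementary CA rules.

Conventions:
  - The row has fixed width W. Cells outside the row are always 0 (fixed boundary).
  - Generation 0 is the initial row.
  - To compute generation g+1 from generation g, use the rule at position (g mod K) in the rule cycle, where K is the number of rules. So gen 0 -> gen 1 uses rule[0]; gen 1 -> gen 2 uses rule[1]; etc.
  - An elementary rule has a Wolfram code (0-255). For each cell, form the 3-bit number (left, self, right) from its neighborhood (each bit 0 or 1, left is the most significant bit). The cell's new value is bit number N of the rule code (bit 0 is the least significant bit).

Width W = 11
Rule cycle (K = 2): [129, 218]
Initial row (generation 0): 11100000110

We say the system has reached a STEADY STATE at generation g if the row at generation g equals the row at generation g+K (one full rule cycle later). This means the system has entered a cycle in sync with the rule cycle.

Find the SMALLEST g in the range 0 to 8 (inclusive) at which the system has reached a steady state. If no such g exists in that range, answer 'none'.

Answer: 6

Derivation:
Gen 0: 11100000110
Gen 1 (rule 129): 01001110000
Gen 2 (rule 218): 10111111000
Gen 3 (rule 129): 00011110011
Gen 4 (rule 218): 00111111111
Gen 5 (rule 129): 10011111110
Gen 6 (rule 218): 01111111111
Gen 7 (rule 129): 00111111110
Gen 8 (rule 218): 01111111111
Gen 9 (rule 129): 00111111110
Gen 10 (rule 218): 01111111111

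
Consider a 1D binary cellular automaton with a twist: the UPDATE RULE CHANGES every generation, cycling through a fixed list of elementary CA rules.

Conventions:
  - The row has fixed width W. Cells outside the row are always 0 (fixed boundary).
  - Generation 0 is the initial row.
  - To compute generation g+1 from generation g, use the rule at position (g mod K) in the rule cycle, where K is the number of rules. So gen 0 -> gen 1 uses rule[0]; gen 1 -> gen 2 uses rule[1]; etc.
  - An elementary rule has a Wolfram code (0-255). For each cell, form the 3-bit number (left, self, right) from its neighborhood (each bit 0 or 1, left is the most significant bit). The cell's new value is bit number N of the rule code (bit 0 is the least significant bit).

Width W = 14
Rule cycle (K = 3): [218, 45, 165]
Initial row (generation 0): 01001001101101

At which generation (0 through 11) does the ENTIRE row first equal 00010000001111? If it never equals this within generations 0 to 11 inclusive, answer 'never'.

Answer: 10

Derivation:
Gen 0: 01001001101101
Gen 1 (rule 218): 10110111101100
Gen 2 (rule 45): 11101100011001
Gen 3 (rule 165): 01010001000001
Gen 4 (rule 218): 10001010100010
Gen 5 (rule 45): 10101111101010
Gen 6 (rule 165): 11110111011110
Gen 7 (rule 218): 11110111011111
Gen 8 (rule 45): 10001100110000
Gen 9 (rule 165): 10100000000111
Gen 10 (rule 218): 00010000001111
Gen 11 (rule 45): 11010111101000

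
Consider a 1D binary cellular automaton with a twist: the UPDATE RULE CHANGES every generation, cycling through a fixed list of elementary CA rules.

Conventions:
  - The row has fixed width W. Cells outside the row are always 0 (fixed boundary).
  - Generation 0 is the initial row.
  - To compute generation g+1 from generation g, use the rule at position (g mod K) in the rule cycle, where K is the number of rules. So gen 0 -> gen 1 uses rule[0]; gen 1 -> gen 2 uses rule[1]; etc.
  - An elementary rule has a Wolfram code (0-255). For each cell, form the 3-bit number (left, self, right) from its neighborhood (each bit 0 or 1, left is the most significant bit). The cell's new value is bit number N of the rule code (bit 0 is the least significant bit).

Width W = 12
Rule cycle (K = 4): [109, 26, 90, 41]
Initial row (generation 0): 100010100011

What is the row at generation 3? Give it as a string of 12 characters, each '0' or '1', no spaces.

Gen 0: 100010100011
Gen 1 (rule 109): 101011101011
Gen 2 (rule 26): 000010000010
Gen 3 (rule 90): 000101000101

Answer: 000101000101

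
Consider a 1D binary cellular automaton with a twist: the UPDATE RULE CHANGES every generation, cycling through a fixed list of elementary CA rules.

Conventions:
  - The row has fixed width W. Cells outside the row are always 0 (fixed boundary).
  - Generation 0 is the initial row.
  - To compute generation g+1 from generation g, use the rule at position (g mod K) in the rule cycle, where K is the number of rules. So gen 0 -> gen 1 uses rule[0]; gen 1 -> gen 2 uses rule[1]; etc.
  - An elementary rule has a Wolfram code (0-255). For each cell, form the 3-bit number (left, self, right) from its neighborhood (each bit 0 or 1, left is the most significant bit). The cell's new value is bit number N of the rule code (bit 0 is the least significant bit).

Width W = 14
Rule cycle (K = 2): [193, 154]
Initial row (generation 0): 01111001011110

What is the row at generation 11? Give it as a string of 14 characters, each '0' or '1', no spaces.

Answer: 01001001000111

Derivation:
Gen 0: 01111001011110
Gen 1 (rule 193): 00111000001110
Gen 2 (rule 154): 01110100011101
Gen 3 (rule 193): 00110001001100
Gen 4 (rule 154): 01101010111010
Gen 5 (rule 193): 00100000011000
Gen 6 (rule 154): 01010000110100
Gen 7 (rule 193): 00000110010001
Gen 8 (rule 154): 00001101101010
Gen 9 (rule 193): 11100100100000
Gen 10 (rule 154): 11011011010000
Gen 11 (rule 193): 01001001000111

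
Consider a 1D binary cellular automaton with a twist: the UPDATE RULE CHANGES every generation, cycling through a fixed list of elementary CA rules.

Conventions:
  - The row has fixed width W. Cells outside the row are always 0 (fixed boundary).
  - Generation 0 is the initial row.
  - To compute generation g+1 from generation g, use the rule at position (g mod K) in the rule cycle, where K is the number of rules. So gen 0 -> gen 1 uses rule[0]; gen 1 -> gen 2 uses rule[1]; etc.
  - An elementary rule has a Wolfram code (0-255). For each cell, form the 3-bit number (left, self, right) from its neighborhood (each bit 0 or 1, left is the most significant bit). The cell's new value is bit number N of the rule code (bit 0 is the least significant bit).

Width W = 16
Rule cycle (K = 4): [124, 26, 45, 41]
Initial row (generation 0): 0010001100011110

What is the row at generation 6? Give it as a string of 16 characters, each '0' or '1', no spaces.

Gen 0: 0010001100011110
Gen 1 (rule 124): 0011001110010011
Gen 2 (rule 26): 0110111001101110
Gen 3 (rule 45): 0101100001011000
Gen 4 (rule 41): 0011001100110011
Gen 5 (rule 124): 0011101110111011
Gen 6 (rule 26): 0110001000100010

Answer: 0110001000100010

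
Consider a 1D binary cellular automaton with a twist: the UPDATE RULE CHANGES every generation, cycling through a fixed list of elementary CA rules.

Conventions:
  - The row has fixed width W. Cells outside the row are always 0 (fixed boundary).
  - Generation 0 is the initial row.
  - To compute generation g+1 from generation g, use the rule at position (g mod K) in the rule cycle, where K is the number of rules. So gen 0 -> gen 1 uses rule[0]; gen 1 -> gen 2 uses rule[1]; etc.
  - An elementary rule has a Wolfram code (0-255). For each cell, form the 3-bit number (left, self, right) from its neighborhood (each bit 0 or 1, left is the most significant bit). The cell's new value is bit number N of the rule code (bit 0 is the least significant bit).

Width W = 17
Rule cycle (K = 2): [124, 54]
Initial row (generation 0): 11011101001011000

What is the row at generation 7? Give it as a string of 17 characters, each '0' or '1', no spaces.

Gen 0: 11011101001011000
Gen 1 (rule 124): 11110111101111100
Gen 2 (rule 54): 00001000010000010
Gen 3 (rule 124): 00001100011000011
Gen 4 (rule 54): 00010010100100100
Gen 5 (rule 124): 00011011110110110
Gen 6 (rule 54): 00100100001001001
Gen 7 (rule 124): 00110110001101101

Answer: 00110110001101101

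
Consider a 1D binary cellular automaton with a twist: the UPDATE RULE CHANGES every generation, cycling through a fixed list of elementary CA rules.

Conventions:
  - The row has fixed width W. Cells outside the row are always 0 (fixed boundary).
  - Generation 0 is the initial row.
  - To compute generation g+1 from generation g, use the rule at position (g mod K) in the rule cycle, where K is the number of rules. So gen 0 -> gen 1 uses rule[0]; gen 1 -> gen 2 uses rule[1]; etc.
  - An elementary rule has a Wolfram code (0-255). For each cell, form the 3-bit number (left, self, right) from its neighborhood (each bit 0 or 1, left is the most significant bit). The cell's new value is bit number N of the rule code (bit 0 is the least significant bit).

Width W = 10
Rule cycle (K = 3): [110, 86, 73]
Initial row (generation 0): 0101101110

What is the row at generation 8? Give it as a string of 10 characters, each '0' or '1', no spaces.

Answer: 0001001100

Derivation:
Gen 0: 0101101110
Gen 1 (rule 110): 1111111010
Gen 2 (rule 86): 0000001011
Gen 3 (rule 73): 1111100011
Gen 4 (rule 110): 1000100111
Gen 5 (rule 86): 1101111001
Gen 6 (rule 73): 1101001000
Gen 7 (rule 110): 1111011000
Gen 8 (rule 86): 0001001100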